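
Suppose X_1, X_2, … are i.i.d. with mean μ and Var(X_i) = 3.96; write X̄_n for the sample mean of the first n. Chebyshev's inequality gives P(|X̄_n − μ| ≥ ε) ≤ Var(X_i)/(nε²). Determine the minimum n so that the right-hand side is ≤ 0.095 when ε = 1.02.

41

Require 3.96/(n·1.02²) ≤ 0.095, i.e. n ≥ 3.96/(0.095·1.02²) = 40.066.
The smallest integer n is 41.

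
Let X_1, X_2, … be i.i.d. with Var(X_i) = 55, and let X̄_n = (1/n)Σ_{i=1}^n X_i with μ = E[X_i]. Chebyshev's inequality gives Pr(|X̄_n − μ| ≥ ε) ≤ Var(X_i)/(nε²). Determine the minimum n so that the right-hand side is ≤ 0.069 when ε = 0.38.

5521

Require 55/(n·0.38²) ≤ 0.069, i.e. n ≥ 55/(0.069·0.38²) = 5520.093.
The smallest integer n is 5521.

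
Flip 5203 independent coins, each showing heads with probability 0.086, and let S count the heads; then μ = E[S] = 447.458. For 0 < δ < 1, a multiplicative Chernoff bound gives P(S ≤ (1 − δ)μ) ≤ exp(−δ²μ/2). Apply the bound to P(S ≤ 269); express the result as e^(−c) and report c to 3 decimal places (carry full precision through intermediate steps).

Write 269 = (1 − δ)μ, so δ = 1 − 269/447.458 = 0.3988263…
Then the exponent is δ²μ/2 = (μ − 269)²/(2μ) = 35.586868.

35.587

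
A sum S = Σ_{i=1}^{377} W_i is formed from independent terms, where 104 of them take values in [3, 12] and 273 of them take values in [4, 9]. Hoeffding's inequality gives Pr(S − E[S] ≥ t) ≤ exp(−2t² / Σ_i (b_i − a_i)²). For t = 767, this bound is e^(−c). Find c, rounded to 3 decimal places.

Σ(b_i − a_i)² = 104·9² + 273·5² = 15249.
c = 2t² / 15249 = 2·767² / 15249 = 77.1577.

77.158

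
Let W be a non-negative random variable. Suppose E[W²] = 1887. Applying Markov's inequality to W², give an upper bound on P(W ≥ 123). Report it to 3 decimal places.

Since W ≥ 0, the event {W ≥ 123} is the same as {W² ≥ 15129}.
Markov's inequality applied to W² gives P(W² ≥ 15129) ≤ E[W²]/15129 = 1887/15129 = 0.1247.

0.125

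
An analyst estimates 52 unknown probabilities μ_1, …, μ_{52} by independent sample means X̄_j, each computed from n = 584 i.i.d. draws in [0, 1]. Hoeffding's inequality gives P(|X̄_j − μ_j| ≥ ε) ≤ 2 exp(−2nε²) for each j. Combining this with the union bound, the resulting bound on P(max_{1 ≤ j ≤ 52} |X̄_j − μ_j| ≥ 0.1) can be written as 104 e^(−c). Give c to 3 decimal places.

Union bound over the 52 events: P(max_{1 ≤ j ≤ 52} |X̄_j − μ_j| ≥ 0.1) ≤ 52·2·exp(−2nε²) = 104 exp(−2·584·0.1²).
So c = 2·584·0.1² = 11.6800.

11.680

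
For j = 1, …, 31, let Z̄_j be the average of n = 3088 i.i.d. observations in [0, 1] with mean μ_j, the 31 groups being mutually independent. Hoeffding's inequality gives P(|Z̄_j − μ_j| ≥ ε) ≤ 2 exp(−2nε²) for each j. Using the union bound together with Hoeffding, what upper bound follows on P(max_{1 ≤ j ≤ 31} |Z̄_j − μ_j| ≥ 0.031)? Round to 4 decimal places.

0.1640

Per-experiment Hoeffding bound: 2·exp(−2·3088·0.031²) = 2·exp(−5.93514) = 0.0052897.
Union bound over 31 events: 31·0.0052897 = 0.16398.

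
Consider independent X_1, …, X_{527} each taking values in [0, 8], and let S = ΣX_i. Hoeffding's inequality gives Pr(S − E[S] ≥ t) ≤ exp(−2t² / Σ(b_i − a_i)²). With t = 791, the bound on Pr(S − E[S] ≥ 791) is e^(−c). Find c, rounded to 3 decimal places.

Σ(b_i − a_i)² = 527·(8)² = 33728.
c = 2t²/33728 = 2·791²/33728 = 37.1016.

37.102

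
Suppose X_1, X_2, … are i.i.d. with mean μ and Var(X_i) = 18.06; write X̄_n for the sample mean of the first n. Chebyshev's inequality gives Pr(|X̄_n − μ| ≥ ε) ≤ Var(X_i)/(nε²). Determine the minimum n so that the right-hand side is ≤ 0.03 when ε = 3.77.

43

Require 18.06/(n·3.77²) ≤ 0.03, i.e. n ≥ 18.06/(0.03·3.77²) = 42.356.
The smallest integer n is 43.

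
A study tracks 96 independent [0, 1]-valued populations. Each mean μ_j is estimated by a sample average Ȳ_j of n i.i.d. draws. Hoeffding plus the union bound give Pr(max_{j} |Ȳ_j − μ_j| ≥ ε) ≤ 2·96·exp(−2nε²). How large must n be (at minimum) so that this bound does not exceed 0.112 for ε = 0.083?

541

Need 2·96·exp(−2nε²) ≤ 0.112, i.e. exp(−2nε²) ≤ 0.112/192.
So 2nε² ≥ ln(192/0.112) = 7.446752.
Hence n ≥ 7.446752/(2·0.083²) = 540.481.
The smallest integer n is 541.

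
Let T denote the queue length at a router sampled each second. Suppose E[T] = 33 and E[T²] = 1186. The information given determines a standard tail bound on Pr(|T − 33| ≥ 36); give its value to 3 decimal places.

The first two moments determine the variance, so Chebyshev's inequality is the sharpest standard bound available.
Var(T) = E[T²] − (E[T])² = 1186 − 1089 = 97.
Chebyshev's inequality: Pr(|T − μ| ≥ t) ≤ Var(T)/t² = 97/1296 = 0.0748.

0.075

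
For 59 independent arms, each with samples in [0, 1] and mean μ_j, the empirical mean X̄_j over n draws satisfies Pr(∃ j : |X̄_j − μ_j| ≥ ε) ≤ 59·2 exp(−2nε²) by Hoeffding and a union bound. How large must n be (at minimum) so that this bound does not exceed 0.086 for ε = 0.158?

145

Need 2·59·exp(−2nε²) ≤ 0.086, i.e. exp(−2nε²) ≤ 0.086/118.
So 2nε² ≥ ln(118/0.086) = 7.224093.
Hence n ≥ 7.224093/(2·0.158²) = 144.690.
The smallest integer n is 145.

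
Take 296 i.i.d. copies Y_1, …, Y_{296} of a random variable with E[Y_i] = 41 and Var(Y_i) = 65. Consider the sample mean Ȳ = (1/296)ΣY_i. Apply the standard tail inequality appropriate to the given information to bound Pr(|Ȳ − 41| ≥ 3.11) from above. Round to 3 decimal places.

With mean and variance of each term known, Chebyshev's inequality bounds the deviation of the sum (or sample mean).
Var(Ȳ) = Var(Y_i)/n = 65/296 = 0.21959.
Chebyshev: Pr(|Ȳ − 41| ≥ 3.11) ≤ Var(Ȳ)/(3.11)² = 65/(296·3.11²) = 0.0227.

0.023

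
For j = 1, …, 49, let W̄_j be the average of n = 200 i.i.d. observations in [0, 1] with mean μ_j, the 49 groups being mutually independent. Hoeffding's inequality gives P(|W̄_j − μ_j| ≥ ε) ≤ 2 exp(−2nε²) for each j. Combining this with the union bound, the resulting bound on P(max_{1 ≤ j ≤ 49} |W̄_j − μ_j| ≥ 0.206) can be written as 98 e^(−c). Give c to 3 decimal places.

16.974

Union bound over the 49 events: P(max_{1 ≤ j ≤ 49} |W̄_j − μ_j| ≥ 0.206) ≤ 49·2·exp(−2nε²) = 98 exp(−2·200·0.206²).
So c = 2·200·0.206² = 16.9744.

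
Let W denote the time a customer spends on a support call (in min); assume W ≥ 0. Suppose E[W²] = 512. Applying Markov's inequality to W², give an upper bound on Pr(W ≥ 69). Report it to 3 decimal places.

0.108

Since W ≥ 0, the event {W ≥ 69} is the same as {W² ≥ 4761}.
Markov's inequality applied to W² gives Pr(W² ≥ 4761) ≤ E[W²]/4761 = 512/4761 = 0.1075.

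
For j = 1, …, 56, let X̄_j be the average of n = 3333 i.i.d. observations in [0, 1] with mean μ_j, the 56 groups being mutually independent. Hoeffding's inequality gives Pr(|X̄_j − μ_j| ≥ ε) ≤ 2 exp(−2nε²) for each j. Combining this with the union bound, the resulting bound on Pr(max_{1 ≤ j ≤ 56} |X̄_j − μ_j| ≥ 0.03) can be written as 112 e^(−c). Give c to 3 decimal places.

5.999

Union bound over the 56 events: Pr(max_{1 ≤ j ≤ 56} |X̄_j − μ_j| ≥ 0.03) ≤ 56·2·exp(−2nε²) = 112 exp(−2·3333·0.03²).
So c = 2·3333·0.03² = 5.9994.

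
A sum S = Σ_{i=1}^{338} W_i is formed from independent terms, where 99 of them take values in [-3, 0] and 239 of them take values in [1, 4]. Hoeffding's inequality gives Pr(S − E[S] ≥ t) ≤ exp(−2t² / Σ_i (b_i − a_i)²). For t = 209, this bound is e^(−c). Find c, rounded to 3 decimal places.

Σ(b_i − a_i)² = 99·3² + 239·3² = 3042.
c = 2t² / 3042 = 2·209² / 3042 = 28.7186.

28.719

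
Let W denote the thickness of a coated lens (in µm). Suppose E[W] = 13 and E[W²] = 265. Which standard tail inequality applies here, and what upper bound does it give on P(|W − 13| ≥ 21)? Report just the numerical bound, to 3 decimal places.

The first two moments determine the variance, so Chebyshev's inequality is the sharpest standard bound available.
Var(W) = E[W²] − (E[W])² = 265 − 169 = 96.
Chebyshev's inequality: P(|W − μ| ≥ t) ≤ Var(W)/t² = 96/441 = 0.2177.

0.218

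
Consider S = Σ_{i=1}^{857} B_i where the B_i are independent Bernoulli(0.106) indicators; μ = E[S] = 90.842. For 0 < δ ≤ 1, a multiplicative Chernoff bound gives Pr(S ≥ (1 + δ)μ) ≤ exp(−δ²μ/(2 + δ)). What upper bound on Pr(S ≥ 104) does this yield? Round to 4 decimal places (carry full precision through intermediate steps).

0.4112

Write 104 = (1 + δ)μ, so δ = 104/90.842 − 1 = 0.1448449…
Then the exponent is δ²μ/(2 + δ) = (104 − μ)² / (μ·(2 + δ)) = 0.888581.
Bound = exp(−0.888581) = 0.41124.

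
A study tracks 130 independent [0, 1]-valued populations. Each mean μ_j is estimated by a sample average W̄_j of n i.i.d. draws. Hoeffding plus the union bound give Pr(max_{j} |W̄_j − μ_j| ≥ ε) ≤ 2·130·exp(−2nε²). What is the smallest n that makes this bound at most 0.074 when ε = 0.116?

Need 2·130·exp(−2nε²) ≤ 0.074, i.e. exp(−2nε²) ≤ 0.074/260.
So 2nε² ≥ ln(260/0.074) = 8.164372.
Hence n ≥ 8.164372/(2·0.116²) = 303.373.
The smallest integer n is 304.

304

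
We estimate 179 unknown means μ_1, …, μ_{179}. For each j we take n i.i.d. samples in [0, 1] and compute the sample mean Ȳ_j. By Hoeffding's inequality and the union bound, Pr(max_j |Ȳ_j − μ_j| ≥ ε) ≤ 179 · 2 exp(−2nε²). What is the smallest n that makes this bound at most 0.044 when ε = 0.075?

Need 2·179·exp(−2nε²) ≤ 0.044, i.e. exp(−2nε²) ≤ 0.044/358.
So 2nε² ≥ ln(358/0.044) = 9.004099.
Hence n ≥ 9.004099/(2·0.075²) = 800.364.
The smallest integer n is 801.

801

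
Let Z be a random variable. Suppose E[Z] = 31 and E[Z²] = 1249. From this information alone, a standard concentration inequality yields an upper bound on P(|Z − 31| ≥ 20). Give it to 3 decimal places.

0.720

The first two moments determine the variance, so Chebyshev's inequality is the sharpest standard bound available.
Var(Z) = E[Z²] − (E[Z])² = 1249 − 961 = 288.
Chebyshev's inequality: P(|Z − μ| ≥ t) ≤ Var(Z)/t² = 288/400 = 0.7200.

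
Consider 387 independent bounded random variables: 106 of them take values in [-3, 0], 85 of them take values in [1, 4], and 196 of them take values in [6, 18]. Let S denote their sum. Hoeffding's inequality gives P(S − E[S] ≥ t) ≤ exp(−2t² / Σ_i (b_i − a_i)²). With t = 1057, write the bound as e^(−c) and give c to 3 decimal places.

Σ(b_i − a_i)² = 106·3² + 85·3² + 196·12² = 29943.
c = 2t² / 29943 = 2·1057² / 29943 = 74.6251.

74.625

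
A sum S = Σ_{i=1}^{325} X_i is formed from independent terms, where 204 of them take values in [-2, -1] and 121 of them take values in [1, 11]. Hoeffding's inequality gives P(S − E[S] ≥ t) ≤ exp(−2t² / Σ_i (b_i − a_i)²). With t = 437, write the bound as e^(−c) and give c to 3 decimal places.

31.042

Σ(b_i − a_i)² = 204·1² + 121·10² = 12304.
c = 2t² / 12304 = 2·437² / 12304 = 31.0418.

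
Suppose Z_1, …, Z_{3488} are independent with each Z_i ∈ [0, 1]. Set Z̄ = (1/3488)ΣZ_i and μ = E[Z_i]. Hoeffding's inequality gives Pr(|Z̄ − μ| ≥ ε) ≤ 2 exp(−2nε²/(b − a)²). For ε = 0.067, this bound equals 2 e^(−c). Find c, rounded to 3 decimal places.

c = 2nε²/(b − a)² = 2·3488·0.067² / 1² = 31.3153.

31.315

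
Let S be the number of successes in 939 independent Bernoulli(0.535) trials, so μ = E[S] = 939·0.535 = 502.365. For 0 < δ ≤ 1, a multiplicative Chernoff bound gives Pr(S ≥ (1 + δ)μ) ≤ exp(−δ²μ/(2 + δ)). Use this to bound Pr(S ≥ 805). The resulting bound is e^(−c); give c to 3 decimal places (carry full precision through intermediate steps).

70.055

Write 805 = (1 + δ)μ, so δ = 805/502.365 − 1 = 0.6024206…
Then the exponent is δ²μ/(2 + δ) = (805 − μ)² / (μ·(2 + δ)) = 70.055373.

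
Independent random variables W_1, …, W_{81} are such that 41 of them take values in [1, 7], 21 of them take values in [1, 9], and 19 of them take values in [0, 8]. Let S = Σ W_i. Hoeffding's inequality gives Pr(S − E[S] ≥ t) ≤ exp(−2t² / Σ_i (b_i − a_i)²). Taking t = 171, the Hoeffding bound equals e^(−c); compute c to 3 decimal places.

Σ(b_i − a_i)² = 41·6² + 21·8² + 19·8² = 4036.
c = 2t² / 4036 = 2·171² / 4036 = 14.4901.

14.490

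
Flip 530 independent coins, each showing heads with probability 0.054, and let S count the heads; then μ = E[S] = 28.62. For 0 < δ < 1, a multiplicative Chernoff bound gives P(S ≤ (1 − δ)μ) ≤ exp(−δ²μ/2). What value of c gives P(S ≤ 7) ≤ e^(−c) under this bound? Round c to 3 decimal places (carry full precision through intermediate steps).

8.166

Write 7 = (1 − δ)μ, so δ = 1 − 7/28.62 = 0.7554158…
Then the exponent is δ²μ/2 = (μ − 7)²/(2μ) = 8.166045.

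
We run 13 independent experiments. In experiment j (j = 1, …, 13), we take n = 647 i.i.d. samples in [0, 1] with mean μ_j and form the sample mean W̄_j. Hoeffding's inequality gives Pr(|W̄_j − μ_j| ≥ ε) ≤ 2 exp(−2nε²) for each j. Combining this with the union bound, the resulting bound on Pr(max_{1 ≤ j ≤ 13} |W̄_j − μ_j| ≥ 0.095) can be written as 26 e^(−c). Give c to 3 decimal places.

11.678

Union bound over the 13 events: Pr(max_{1 ≤ j ≤ 13} |W̄_j − μ_j| ≥ 0.095) ≤ 13·2·exp(−2nε²) = 26 exp(−2·647·0.095²).
So c = 2·647·0.095² = 11.6784.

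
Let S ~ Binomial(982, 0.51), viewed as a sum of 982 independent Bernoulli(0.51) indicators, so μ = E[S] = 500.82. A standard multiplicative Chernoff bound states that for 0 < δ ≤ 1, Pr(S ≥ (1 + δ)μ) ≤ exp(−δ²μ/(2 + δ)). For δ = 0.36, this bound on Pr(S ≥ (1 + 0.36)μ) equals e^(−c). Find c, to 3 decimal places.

c = δ²μ/(2 + δ) = 0.36²·500.82/(2 + 0.36) = 27.5027.

27.503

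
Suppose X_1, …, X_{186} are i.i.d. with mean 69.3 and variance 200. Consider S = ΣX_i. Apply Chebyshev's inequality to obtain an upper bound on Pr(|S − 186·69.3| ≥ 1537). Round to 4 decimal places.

0.0157

Var(S) = n·Var(X_i) = 186·200 = 37200.
Chebyshev: Pr(|S − 186·69.3| ≥ 1537) ≤ Var(S)/1537² = 37200/2362369 = 0.0157.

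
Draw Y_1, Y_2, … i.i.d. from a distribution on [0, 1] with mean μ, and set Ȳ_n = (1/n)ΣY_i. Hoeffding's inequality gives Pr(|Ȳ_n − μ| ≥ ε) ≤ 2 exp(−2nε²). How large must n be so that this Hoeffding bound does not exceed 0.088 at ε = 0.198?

40

Require 2·exp(−2nε²) ≤ 0.088, i.e. 2nε² ≥ ln(2/0.088) = 3.123566.
So n ≥ 3.123566 / (2·0.198²) = 39.837.
The smallest integer n is 40.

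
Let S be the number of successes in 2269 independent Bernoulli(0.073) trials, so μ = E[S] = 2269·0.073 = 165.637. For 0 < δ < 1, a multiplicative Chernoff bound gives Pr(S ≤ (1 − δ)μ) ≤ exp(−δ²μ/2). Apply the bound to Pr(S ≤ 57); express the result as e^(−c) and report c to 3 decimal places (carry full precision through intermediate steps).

35.626

Write 57 = (1 − δ)μ, so δ = 1 − 57/165.637 = 0.655874…
Then the exponent is δ²μ/2 = (μ − 57)²/(2μ) = 35.626091.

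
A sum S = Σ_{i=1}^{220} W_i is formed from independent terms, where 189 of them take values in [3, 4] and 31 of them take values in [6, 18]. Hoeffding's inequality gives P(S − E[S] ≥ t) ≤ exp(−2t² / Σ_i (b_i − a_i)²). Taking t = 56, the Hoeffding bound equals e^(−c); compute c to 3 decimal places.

1.348

Σ(b_i − a_i)² = 189·1² + 31·12² = 4653.
c = 2t² / 4653 = 2·56² / 4653 = 1.3479.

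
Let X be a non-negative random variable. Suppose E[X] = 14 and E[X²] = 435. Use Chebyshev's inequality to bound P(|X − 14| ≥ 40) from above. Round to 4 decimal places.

0.1494

Var(X) = E[X²] − (E[X])² = 435 − 196 = 239.
Chebyshev's inequality: P(|X − μ| ≥ t) ≤ Var(X)/t² = 239/1600 = 0.1494.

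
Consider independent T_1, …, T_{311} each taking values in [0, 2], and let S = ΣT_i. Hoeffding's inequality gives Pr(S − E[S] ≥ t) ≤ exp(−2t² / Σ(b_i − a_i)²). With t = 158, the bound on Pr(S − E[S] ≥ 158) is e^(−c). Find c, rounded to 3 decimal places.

40.135

Σ(b_i − a_i)² = 311·(2)² = 1244.
c = 2t²/1244 = 2·158²/1244 = 40.1350.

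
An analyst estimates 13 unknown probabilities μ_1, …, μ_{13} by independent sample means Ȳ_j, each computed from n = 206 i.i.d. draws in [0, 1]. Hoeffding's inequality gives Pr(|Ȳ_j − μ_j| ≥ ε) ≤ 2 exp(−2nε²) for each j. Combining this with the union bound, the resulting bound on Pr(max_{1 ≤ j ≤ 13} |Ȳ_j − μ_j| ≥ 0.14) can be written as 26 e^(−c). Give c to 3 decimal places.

Union bound over the 13 events: Pr(max_{1 ≤ j ≤ 13} |Ȳ_j − μ_j| ≥ 0.14) ≤ 13·2·exp(−2nε²) = 26 exp(−2·206·0.14²).
So c = 2·206·0.14² = 8.0752.

8.075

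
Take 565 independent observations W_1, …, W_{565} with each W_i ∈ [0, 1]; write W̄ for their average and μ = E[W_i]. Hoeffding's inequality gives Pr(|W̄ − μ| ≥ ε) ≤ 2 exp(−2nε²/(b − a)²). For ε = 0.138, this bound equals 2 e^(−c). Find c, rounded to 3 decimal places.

c = 2nε²/(b − a)² = 2·565·0.138² / 1² = 21.5197.

21.520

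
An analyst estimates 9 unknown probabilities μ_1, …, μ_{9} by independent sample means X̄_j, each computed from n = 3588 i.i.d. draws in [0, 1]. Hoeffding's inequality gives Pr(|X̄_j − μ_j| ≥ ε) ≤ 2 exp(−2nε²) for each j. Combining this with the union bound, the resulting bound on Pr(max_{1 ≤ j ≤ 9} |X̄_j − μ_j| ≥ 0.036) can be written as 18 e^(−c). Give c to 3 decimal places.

Union bound over the 9 events: Pr(max_{1 ≤ j ≤ 9} |X̄_j − μ_j| ≥ 0.036) ≤ 9·2·exp(−2nε²) = 18 exp(−2·3588·0.036²).
So c = 2·3588·0.036² = 9.3001.

9.300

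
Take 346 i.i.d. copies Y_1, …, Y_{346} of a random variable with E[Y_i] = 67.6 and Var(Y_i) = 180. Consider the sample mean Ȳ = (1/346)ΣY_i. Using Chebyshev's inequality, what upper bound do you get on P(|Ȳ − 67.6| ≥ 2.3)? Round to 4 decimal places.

0.0983

Var(Ȳ) = Var(Y_i)/n = 180/346 = 0.52023.
Chebyshev: P(|Ȳ − 67.6| ≥ 2.3) ≤ Var(Ȳ)/(2.3)² = 180/(346·2.3²) = 0.0983.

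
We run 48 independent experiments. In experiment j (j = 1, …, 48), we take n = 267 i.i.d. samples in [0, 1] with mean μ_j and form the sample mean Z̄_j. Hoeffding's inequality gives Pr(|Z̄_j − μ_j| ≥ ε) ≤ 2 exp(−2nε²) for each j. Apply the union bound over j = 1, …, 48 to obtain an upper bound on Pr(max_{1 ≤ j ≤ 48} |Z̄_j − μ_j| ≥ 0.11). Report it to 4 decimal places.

0.1500

Per-experiment Hoeffding bound: 2·exp(−2·267·0.11²) = 2·exp(−6.46140) = 0.0031252.
Union bound over 48 events: 48·0.0031252 = 0.15001.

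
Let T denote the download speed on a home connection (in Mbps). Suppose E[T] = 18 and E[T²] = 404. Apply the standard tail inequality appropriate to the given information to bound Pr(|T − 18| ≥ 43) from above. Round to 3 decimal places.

The first two moments determine the variance, so Chebyshev's inequality is the sharpest standard bound available.
Var(T) = E[T²] − (E[T])² = 404 − 324 = 80.
Chebyshev's inequality: Pr(|T − μ| ≥ t) ≤ Var(T)/t² = 80/1849 = 0.0433.

0.043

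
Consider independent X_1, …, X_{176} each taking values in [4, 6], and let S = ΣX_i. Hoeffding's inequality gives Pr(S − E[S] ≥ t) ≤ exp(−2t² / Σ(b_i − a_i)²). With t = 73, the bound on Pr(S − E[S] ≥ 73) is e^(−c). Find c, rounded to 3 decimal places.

Σ(b_i − a_i)² = 176·(2)² = 704.
c = 2t²/704 = 2·73²/704 = 15.1392.

15.139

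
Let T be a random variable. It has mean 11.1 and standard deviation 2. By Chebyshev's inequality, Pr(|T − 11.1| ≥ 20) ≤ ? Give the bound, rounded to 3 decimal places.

0.010

Chebyshev: Pr(|T − μ| ≥ t) ≤ Var(T)/t².
Var(T) = σ² = 2² = 4.
Bound = 4 / 400 = 0.0100.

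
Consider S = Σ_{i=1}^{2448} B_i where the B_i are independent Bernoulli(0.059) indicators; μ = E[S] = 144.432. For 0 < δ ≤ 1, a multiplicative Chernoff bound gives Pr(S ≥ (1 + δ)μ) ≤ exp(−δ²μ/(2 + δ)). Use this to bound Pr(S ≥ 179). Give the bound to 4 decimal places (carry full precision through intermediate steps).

Write 179 = (1 + δ)μ, so δ = 179/144.432 − 1 = 0.2393375…
Then the exponent is δ²μ/(2 + δ) = (179 − μ)² / (μ·(2 + δ)) = 3.694584.
Bound = exp(−3.694584) = 0.02486.

0.0249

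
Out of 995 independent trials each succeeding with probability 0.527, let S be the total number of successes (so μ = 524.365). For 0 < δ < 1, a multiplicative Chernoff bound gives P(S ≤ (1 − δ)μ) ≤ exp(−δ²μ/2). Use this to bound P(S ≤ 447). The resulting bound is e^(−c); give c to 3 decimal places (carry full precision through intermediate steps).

Write 447 = (1 − δ)μ, so δ = 1 − 447/524.365 = 0.1475404…
Then the exponent is δ²μ/2 = (μ − 447)²/(2μ) = 5.707230.

5.707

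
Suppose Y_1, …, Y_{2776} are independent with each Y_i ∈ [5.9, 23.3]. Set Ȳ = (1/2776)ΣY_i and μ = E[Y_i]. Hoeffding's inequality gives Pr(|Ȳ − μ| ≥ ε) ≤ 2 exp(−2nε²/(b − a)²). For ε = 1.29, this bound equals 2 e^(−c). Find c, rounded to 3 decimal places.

30.516

c = 2nε²/(b − a)² = 2·2776·1.29² / 17.4² = 30.5162.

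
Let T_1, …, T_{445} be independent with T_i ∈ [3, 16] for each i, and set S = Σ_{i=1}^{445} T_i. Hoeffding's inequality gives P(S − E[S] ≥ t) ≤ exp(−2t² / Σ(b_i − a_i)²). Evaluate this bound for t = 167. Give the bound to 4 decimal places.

Σ(b_i − a_i)² = 445·(13)² = 75205.
Exponent = 2·167²/75205 = 0.7417.
Bound = exp(−0.7417) = 0.47631.

0.4763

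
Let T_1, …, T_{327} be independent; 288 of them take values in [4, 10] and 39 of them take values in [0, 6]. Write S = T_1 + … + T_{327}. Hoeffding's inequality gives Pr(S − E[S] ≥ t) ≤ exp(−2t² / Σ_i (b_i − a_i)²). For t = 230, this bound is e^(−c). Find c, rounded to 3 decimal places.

Σ(b_i − a_i)² = 288·6² + 39·6² = 11772.
c = 2t² / 11772 = 2·230² / 11772 = 8.9874.

8.987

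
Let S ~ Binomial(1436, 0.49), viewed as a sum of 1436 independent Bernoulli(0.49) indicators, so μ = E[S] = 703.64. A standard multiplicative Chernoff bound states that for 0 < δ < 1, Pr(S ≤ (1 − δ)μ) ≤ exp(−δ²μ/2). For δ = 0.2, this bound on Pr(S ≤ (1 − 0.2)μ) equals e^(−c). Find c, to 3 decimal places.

c = δ²μ/2 = 0.2²·703.64/2 = 14.0728.

14.073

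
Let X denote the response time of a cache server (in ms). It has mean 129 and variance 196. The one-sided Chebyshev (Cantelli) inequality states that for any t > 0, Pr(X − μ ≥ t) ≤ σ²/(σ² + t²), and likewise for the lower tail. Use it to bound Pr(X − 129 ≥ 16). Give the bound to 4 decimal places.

Here σ² = 196 and t = 16, so σ² + t² = 452.
Cantelli's bound: 196/452 = 0.4336.

0.4336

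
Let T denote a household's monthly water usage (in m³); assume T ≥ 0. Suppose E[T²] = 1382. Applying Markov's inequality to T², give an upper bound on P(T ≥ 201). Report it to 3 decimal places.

0.034

Since T ≥ 0, the event {T ≥ 201} is the same as {T² ≥ 40401}.
Markov's inequality applied to T² gives P(T² ≥ 40401) ≤ E[T²]/40401 = 1382/40401 = 0.0342.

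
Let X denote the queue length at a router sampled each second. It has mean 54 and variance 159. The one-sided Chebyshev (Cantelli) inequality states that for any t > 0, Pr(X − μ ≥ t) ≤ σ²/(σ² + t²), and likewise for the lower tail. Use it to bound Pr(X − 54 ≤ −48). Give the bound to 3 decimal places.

0.065

Here σ² = 159 and t = 48, so σ² + t² = 2463.
Cantelli's bound: 159/2463 = 0.0646.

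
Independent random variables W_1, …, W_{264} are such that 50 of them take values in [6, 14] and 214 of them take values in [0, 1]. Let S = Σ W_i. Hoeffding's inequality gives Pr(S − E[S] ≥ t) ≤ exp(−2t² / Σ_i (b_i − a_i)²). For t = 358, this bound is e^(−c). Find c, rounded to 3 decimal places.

Σ(b_i − a_i)² = 50·8² + 214·1² = 3414.
c = 2t² / 3414 = 2·358² / 3414 = 75.0814.

75.081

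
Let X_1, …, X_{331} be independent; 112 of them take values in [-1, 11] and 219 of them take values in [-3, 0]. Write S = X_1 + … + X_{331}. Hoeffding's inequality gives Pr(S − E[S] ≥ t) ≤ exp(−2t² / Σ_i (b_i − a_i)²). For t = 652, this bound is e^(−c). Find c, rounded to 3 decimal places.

Σ(b_i − a_i)² = 112·12² + 219·3² = 18099.
c = 2t² / 18099 = 2·652² / 18099 = 46.9754.

46.975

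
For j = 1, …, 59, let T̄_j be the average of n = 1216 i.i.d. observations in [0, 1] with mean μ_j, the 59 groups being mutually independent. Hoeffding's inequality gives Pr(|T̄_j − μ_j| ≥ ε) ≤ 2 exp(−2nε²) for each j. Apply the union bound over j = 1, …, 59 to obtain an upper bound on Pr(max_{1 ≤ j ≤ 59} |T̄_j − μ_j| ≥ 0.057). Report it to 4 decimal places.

0.0437

Per-experiment Hoeffding bound: 2·exp(−2·1216·0.057²) = 2·exp(−7.90157) = 0.00074033.
Union bound over 59 events: 59·0.00074033 = 0.04368.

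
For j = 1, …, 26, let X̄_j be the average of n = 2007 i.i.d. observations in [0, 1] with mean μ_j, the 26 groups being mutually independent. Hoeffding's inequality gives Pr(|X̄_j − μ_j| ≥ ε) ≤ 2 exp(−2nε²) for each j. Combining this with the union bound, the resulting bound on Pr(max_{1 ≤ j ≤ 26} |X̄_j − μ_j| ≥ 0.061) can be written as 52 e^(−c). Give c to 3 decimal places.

14.936

Union bound over the 26 events: Pr(max_{1 ≤ j ≤ 26} |X̄_j − μ_j| ≥ 0.061) ≤ 26·2·exp(−2nε²) = 52 exp(−2·2007·0.061²).
So c = 2·2007·0.061² = 14.9361.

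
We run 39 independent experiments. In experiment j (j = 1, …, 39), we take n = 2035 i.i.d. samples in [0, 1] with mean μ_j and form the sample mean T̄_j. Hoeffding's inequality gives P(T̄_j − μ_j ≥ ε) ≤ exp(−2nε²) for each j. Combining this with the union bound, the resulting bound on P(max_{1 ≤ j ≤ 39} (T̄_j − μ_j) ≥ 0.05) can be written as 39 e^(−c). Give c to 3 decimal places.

10.175

Union bound over the 39 events: P(max_{1 ≤ j ≤ 39} (T̄_j − μ_j) ≥ 0.05) ≤ 39·exp(−2nε²) = 39 exp(−2·2035·0.05²).
So c = 2·2035·0.05² = 10.1750.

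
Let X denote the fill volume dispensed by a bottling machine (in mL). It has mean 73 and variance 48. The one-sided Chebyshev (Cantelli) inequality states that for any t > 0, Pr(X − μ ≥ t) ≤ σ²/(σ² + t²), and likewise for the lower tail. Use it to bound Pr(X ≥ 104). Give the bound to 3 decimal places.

Here σ² = 48 and t = 31, so σ² + t² = 1009.
Cantelli's bound: 48/1009 = 0.0476.

0.048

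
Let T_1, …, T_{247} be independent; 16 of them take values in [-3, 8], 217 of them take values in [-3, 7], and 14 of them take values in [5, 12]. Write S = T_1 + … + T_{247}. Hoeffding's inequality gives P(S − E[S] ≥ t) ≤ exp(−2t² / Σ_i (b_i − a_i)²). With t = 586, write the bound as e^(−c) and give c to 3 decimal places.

Σ(b_i − a_i)² = 16·11² + 217·10² + 14·7² = 24322.
c = 2t² / 24322 = 2·586² / 24322 = 28.2375.

28.237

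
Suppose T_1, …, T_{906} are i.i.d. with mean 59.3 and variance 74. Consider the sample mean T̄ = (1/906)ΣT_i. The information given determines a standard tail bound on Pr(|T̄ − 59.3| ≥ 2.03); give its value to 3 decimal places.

With mean and variance of each term known, Chebyshev's inequality bounds the deviation of the sum (or sample mean).
Var(T̄) = Var(T_i)/n = 74/906 = 0.081678.
Chebyshev: Pr(|T̄ − 59.3| ≥ 2.03) ≤ Var(T̄)/(2.03)² = 74/(906·2.03²) = 0.0198.

0.020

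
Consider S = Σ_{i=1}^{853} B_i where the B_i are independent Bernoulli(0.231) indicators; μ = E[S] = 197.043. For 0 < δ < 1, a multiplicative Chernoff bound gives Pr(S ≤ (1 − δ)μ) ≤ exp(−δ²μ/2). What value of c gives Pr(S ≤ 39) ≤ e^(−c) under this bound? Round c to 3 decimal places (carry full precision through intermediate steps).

Write 39 = (1 − δ)μ, so δ = 1 − 39/197.043 = 0.8020737…
Then the exponent is δ²μ/2 = (μ − 39)²/(2μ) = 63.381064.

63.381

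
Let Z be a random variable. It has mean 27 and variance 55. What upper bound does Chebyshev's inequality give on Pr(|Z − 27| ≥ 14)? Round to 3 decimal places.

0.281

Chebyshev: Pr(|Z − μ| ≥ t) ≤ Var(Z)/t².
Bound = 55 / 196 = 0.2806.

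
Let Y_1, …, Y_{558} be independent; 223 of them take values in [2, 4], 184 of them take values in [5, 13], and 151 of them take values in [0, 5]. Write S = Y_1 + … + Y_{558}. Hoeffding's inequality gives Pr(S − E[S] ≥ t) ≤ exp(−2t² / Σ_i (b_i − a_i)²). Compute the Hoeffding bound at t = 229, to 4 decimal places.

0.0017

Σ(b_i − a_i)² = 223·2² + 184·8² + 151·5² = 16443.
Exponent = 2·229² / 16443 = 6.37852.
Bound = exp(−6.37852) = 0.00170.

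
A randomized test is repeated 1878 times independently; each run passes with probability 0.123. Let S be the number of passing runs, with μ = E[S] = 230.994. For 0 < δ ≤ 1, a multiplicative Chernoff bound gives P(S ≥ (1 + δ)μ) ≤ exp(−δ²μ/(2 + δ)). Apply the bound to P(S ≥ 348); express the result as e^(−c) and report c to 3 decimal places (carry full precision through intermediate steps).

23.645

Write 348 = (1 + δ)μ, so δ = 348/230.994 − 1 = 0.5065326…
Then the exponent is δ²μ/(2 + δ) = (348 − μ)² / (μ·(2 + δ)) = 23.645157.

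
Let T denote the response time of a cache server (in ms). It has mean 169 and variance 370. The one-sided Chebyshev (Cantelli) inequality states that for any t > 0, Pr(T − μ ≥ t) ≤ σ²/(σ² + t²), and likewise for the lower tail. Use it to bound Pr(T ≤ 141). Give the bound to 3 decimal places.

Here σ² = 370 and t = 28, so σ² + t² = 1154.
Cantelli's bound: 370/1154 = 0.3206.

0.321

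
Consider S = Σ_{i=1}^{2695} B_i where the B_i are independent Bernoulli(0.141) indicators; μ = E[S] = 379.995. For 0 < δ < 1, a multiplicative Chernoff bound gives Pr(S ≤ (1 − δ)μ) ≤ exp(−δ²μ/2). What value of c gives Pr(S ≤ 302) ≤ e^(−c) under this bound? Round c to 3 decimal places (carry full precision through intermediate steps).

Write 302 = (1 − δ)μ, so δ = 1 − 302/379.995 = 0.2052527…
Then the exponent is δ²μ/2 = (μ − 302)²/(2μ) = 8.004342.

8.004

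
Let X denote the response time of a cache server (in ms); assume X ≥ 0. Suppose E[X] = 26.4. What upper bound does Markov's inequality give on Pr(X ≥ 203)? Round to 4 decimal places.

0.1300

Markov's inequality: for a non-negative random variable, Pr(X ≥ a) ≤ E[X]/a.
Here E[X] = 26.4 and a = 203, so the bound is 26.4/203 = 0.1300.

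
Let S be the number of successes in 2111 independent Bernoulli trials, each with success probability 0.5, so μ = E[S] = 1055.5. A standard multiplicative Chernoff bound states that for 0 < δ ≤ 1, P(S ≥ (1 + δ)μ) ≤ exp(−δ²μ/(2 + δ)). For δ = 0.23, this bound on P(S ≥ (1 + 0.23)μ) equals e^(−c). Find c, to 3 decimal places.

25.039

c = δ²μ/(2 + δ) = 0.23²·1055.5/(2 + 0.23) = 25.0385.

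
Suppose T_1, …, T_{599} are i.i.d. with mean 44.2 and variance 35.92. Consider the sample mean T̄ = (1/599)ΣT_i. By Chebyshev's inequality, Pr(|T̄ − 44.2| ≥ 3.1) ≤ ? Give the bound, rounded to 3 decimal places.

0.006

Var(T̄) = Var(T_i)/n = 35.92/599 = 0.059967.
Chebyshev: Pr(|T̄ − 44.2| ≥ 3.1) ≤ Var(T̄)/(3.1)² = 35.92/(599·3.1²) = 0.0062.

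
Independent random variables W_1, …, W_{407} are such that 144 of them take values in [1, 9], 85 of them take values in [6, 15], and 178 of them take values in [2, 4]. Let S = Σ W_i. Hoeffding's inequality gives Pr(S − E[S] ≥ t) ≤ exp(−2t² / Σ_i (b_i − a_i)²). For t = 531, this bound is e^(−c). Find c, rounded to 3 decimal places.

Σ(b_i − a_i)² = 144·8² + 85·9² + 178·2² = 16813.
c = 2t² / 16813 = 2·531² / 16813 = 33.5408.

33.541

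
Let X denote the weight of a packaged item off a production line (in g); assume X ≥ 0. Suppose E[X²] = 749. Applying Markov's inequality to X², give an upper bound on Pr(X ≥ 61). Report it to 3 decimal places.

Since X ≥ 0, the event {X ≥ 61} is the same as {X² ≥ 3721}.
Markov's inequality applied to X² gives Pr(X² ≥ 3721) ≤ E[X²]/3721 = 749/3721 = 0.2013.

0.201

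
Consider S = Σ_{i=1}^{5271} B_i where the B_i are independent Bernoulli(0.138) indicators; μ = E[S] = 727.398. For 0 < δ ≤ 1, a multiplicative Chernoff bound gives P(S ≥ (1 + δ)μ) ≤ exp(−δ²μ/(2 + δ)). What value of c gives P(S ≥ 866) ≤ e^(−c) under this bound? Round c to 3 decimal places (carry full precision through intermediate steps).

Write 866 = (1 + δ)μ, so δ = 866/727.398 − 1 = 0.1905449…
Then the exponent is δ²μ/(2 + δ) = (866 − μ)² / (μ·(2 + δ)) = 12.056319.

12.056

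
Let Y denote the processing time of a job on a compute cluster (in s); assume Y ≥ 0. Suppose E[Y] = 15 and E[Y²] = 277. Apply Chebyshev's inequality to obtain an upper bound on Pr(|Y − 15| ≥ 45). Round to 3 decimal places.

Var(Y) = E[Y²] − (E[Y])² = 277 − 225 = 52.
Chebyshev's inequality: Pr(|Y − μ| ≥ t) ≤ Var(Y)/t² = 52/2025 = 0.0257.

0.026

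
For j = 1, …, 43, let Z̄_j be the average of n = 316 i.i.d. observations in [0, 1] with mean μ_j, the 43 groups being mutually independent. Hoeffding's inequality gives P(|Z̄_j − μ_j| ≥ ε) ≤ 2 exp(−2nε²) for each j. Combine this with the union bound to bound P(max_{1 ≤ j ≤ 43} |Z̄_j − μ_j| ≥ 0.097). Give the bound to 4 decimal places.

Per-experiment Hoeffding bound: 2·exp(−2·316·0.097²) = 2·exp(−5.94649) = 0.00523.
Union bound over 43 events: 43·0.00523 = 0.22489.

0.2249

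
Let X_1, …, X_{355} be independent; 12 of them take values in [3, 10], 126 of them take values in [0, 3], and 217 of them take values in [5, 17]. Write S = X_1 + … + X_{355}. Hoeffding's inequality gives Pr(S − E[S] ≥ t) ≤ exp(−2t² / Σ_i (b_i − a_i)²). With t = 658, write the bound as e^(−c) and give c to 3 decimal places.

Σ(b_i − a_i)² = 12·7² + 126·3² + 217·12² = 32970.
c = 2t² / 32970 = 2·658² / 32970 = 26.2641.

26.264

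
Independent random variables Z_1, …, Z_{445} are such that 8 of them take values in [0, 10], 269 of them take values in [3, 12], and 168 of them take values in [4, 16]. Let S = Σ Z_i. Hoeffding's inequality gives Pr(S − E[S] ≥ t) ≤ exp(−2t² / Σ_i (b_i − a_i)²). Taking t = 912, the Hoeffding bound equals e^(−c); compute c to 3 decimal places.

Σ(b_i − a_i)² = 8·10² + 269·9² + 168·12² = 46781.
c = 2t² / 46781 = 2·912² / 46781 = 35.5591.

35.559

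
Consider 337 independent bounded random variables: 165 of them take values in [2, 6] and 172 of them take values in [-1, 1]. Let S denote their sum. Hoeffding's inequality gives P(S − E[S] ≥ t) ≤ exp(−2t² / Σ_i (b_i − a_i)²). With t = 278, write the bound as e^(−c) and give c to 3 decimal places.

Σ(b_i − a_i)² = 165·4² + 172·2² = 3328.
c = 2t² / 3328 = 2·278² / 3328 = 46.4447.

46.445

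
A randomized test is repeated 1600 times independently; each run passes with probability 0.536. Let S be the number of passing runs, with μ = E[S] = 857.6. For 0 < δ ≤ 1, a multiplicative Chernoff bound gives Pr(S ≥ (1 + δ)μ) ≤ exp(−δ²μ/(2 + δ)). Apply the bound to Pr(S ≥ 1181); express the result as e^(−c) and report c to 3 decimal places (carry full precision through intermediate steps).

Write 1181 = (1 + δ)μ, so δ = 1181/857.6 − 1 = 0.3770989…
Then the exponent is δ²μ/(2 + δ) = (1181 − μ)² / (μ·(2 + δ)) = 51.303620.

51.304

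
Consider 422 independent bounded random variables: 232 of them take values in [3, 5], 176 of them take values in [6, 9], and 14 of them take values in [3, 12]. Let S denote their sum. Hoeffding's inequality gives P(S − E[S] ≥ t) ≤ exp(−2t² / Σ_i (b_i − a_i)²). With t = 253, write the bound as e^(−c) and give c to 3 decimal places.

Σ(b_i − a_i)² = 232·2² + 176·3² + 14·9² = 3646.
c = 2t² / 3646 = 2·253² / 3646 = 35.1119.

35.112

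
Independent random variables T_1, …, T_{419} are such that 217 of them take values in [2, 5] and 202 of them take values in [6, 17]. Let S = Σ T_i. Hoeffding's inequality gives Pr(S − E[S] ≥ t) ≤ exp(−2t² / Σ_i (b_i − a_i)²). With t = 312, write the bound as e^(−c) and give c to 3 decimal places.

Σ(b_i − a_i)² = 217·3² + 202·11² = 26395.
c = 2t² / 26395 = 2·312² / 26395 = 7.3759.

7.376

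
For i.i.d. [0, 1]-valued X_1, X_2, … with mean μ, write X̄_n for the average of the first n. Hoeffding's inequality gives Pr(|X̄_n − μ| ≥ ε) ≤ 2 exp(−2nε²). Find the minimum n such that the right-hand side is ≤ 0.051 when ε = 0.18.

Require 2·exp(−2nε²) ≤ 0.051, i.e. 2nε² ≥ ln(2/0.051) = 3.669077.
So n ≥ 3.669077 / (2·0.18²) = 56.622.
The smallest integer n is 57.

57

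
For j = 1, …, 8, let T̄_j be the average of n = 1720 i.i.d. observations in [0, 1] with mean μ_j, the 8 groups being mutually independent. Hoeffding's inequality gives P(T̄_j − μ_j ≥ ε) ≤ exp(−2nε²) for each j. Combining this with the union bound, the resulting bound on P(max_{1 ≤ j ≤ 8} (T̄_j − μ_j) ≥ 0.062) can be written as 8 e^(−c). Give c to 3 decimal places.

Union bound over the 8 events: P(max_{1 ≤ j ≤ 8} (T̄_j − μ_j) ≥ 0.062) ≤ 8·exp(−2nε²) = 8 exp(−2·1720·0.062²).
So c = 2·1720·0.062² = 13.2234.

13.223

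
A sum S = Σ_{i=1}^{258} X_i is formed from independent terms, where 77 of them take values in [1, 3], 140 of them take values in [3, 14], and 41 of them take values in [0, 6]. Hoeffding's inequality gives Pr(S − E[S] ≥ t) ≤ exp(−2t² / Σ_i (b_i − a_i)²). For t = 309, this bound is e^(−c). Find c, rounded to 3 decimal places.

10.199

Σ(b_i − a_i)² = 77·2² + 140·11² + 41·6² = 18724.
c = 2t² / 18724 = 2·309² / 18724 = 10.1988.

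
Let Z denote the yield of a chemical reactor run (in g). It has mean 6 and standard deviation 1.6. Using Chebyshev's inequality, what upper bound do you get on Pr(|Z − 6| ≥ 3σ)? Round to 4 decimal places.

Chebyshev: Pr(|Z − μ| ≥ t) ≤ Var(Z)/t².
Var(Z) = σ² = 1.6² = 2.56.
t = 3·1.6 = 4.8.
Bound = 2.56 / 23.04 = 0.1111.

0.1111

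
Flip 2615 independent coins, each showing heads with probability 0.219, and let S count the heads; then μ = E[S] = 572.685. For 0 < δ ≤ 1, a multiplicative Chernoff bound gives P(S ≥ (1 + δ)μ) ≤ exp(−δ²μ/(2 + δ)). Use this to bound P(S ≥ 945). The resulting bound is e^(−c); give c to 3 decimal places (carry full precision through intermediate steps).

91.335

Write 945 = (1 + δ)μ, so δ = 945/572.685 − 1 = 0.6501218…
Then the exponent is δ²μ/(2 + δ) = (945 − μ)² / (μ·(2 + δ)) = 91.335461.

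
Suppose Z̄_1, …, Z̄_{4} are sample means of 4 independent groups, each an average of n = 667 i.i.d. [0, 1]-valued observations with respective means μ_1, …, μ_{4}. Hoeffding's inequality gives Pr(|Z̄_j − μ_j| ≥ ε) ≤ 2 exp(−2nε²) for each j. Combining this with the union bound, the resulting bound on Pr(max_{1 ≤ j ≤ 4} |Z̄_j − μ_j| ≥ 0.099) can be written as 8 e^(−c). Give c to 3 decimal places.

13.075

Union bound over the 4 events: Pr(max_{1 ≤ j ≤ 4} |Z̄_j − μ_j| ≥ 0.099) ≤ 4·2·exp(−2nε²) = 8 exp(−2·667·0.099²).
So c = 2·667·0.099² = 13.0745.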